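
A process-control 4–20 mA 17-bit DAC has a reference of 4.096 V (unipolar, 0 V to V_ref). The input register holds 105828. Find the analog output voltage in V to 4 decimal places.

3.3071 V

LSB = 4.096 V / 2^17 = 31.25 µV.
V_out = 0 + 105828 × 3.125e-05 V = 3.30713 V.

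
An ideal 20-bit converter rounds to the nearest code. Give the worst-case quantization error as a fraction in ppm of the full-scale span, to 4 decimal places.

0.4768 ppm

Rounding → worst-case error = ½ LSB = V_FS/2^21, so 1e+06/2097152 = 0.476837 ppm of full scale.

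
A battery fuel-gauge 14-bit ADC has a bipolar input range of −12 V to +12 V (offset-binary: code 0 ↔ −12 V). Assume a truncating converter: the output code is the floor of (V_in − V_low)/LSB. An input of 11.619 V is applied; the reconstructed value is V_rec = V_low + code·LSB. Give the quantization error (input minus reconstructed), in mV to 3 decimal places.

1.324 mV

LSB = 24/2^14 = 1.465 mV.
Scaled input = 16123.9040 LSBs, so code = 16123.
Code 16123 maps back to (−12) + 16123×0.00146484 V = 11.617676 V.
Difference: 0.00132422 V → 1.324 mV.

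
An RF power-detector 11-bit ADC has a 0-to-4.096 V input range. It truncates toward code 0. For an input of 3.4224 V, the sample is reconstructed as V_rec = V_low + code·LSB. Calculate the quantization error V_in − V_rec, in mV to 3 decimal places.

One LSB is 4.096 V / 2048 = 2.000 mV.
(V_in − V_low)/LSB = (3.4224 − 0)/0.002 = 1711.2000 → code 1711 (floor).
Code 1711 maps back to 0 + 1711×0.002 V = 3.422 V.
V_in − V_rec = 0.0004 V = 0.400 mV.

0.400 mV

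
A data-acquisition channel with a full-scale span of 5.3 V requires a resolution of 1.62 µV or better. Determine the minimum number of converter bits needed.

Number of steps required ≥ 5.3 V / 1.62 µV = 3271604.94.
Need 2^N ≥ 3271604.94; 2^21 = 2097152, 2^22 = 4194304.
Minimum N = 22.

22 bits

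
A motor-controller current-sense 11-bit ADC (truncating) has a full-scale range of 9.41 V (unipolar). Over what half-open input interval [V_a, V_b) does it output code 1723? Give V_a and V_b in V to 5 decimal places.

LSB = 9.41/2^11 = 4.595 mV.
V_a = V_low + 1723·LSB = 7.91671 V; V_b = V_low + 1724·LSB = 7.92131 V.

[7.91671 V, 7.92131 V)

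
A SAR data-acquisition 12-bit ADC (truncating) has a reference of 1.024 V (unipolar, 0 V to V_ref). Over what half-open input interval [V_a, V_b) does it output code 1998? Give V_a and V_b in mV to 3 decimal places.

[499.500 mV, 499.750 mV)

LSB = 1.024/2^12 = 250.00 µV.
V_a = V_low + 1998·LSB = 0.4995 V; V_b = V_low + 1999·LSB = 0.49975 V.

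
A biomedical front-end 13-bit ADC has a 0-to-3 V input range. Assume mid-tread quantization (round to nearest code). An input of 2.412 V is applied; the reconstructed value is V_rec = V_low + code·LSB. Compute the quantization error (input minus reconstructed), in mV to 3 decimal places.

0.135 mV

LSB = 3/2^13 = 366.21 µV.
(V_in − V_low)/LSB = (2.412 − 0)/0.000366211 = 6586.3680 → code 6586 (round).
Code 6586 maps back to 0 + 6586×0.000366211 V = 2.4118652 V.
Error = 2.412 − 2.4118652 = 0.000134766 V = 0.135 mV.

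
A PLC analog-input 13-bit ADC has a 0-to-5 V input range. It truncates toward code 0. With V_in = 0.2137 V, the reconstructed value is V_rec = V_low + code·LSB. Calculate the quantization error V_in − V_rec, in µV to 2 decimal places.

76.95 µV

LSB = 5/2^13 = 0.610 mV.
Scaled input = 350.1261 LSBs, so code = 350.
V_rec = 0 + 350·0.000610352 = 0.21362305 V.
Error = 0.2137 − 0.21362305 = 7.69531e-05 V = 76.95 µV.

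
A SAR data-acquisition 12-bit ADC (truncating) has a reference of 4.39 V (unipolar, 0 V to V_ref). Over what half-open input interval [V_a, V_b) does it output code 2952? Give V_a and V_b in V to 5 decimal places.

[3.16389 V, 3.16496 V)

LSB = 4.39/2^12 = 1.072 mV.
V_a = V_low + 2952·LSB = 3.16389 V; V_b = V_low + 2953·LSB = 3.16496 V.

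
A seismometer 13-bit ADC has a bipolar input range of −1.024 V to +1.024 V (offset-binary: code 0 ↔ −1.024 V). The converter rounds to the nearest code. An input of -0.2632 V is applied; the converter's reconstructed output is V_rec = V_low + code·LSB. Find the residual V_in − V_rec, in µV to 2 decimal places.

50.00 µV

LSB = 2.048/2^13 = 250.00 µV.
(-0.2632 − (−1.024))/0.00025 = 3043.2000; round gives code 3043.
Reconstructed: -0.26325 V.
V_in − V_rec = 5e-05 V = 50.00 µV.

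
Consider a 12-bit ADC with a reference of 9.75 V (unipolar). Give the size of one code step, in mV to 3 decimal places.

2.380 mV

Full-scale span = 9.75 V.
LSB = 9.75 / 2^12 = 9.75 / 4096 = 0.00238037 V = 2.380 mV.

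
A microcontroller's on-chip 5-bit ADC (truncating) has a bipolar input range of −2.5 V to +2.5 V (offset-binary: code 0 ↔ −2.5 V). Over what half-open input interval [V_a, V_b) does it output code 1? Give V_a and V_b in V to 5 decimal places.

[-2.34375 V, -2.18750 V)

LSB = 5/2^5 = 156.250 mV.
V_a = V_low + 1·LSB = -2.34375 V; V_b = V_low + 2·LSB = -2.1875 V.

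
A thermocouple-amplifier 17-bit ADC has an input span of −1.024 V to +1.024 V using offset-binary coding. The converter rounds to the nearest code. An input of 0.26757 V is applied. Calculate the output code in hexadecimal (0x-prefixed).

code 0x142E4 (decimal 82660)

With 131072 levels over 2.048 V, one step is 15.62 µV.
(0.26757 − (−1.024)) / 1.5625e-05 = 82660.480 LSBs.
round(82660.480) = 82660.
In hexadecimal (0x-prefixed): 0x142E4.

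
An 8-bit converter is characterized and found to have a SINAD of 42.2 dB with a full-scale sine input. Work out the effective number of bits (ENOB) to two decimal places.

6.72 bits

ENOB = (SINAD − 1.76) / 6.02 = (42.2 − 1.76)/6.02 = 6.718.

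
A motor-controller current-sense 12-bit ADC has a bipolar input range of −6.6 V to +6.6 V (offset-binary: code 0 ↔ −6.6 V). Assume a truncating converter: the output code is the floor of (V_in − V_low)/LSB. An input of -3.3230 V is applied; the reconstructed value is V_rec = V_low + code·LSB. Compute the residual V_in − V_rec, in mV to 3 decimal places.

Step size: 13.2 V ÷ 2^12 = 3.223 mV.
(V_in − V_low)/LSB = (-3.3230 − (−6.6))/0.00322266 = 1016.8630 → code 1016 (floor).
Code 1016 maps back to (−6.6) + 1016×0.00322266 V = -3.3257812 V.
V_in − V_rec = 0.00278125 V = 2.781 mV.

2.781 mV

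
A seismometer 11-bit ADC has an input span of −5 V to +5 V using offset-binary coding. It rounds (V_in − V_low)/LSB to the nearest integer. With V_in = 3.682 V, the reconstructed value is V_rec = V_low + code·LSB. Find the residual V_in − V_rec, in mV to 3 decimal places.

0.359 mV

LSB = 10/2^11 = 4.883 mV.
(3.682 − (−5))/0.00488281 = 1778.0736; round gives code 1778.
V_rec = (−5) + 1778·0.00488281 = 3.6816406 V.
Error = 3.682 − 3.6816406 = 0.000359375 V = 0.359 mV.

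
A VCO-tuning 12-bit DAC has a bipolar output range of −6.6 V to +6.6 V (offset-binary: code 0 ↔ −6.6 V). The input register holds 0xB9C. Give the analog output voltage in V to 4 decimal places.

2.9777 V

LSB = 13.2 V / 2^12 = 3.223 mV.
Code 0xB9C = 2972 decimal.
V_out = (−6.6) + 2972 × 0.00322266 V = 2.97773 V.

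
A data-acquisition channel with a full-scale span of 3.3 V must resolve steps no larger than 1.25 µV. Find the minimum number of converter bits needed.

22 bits

Number of steps required ≥ 3.3 V / 1.25 µV = 2640000.00.
Need 2^N ≥ 2640000.00; 2^21 = 2097152, 2^22 = 4194304.
Minimum N = 22.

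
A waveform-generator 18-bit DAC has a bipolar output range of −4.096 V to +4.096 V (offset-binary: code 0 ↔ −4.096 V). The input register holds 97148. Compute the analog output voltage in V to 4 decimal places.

LSB = 8.192 V / 2^18 = 31.25 µV.
V_out = (−4.096) + 97148 × 3.125e-05 V = -1.06012 V.

-1.0601 V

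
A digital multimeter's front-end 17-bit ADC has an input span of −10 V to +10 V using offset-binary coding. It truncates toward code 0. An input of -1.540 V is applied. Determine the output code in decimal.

code 55443

With 131072 levels over 20 V, one step is 152.59 µV.
(-1.540 − (−10)) / 0.000152588 = 55443.456 LSBs.
⌊·⌋(55443.456) = 55443.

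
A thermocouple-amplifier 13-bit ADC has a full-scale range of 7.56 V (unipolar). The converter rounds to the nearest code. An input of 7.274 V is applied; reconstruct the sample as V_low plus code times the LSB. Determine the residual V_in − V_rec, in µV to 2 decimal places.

83.98 µV

One LSB is 7.56 V / 8192 = 0.923 mV.
(V_in − V_low)/LSB = (7.274 − 0)/0.000922852 = 7882.0910 → code 7882 (round).
V_rec = 0 + 7882·0.000922852 = 7.273916 V.
V_in − V_rec = 8.39844e-05 V = 83.98 µV.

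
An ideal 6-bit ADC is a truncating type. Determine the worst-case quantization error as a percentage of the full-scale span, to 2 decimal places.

1.56 %

Truncating → worst-case error = 1 LSB = V_FS/2^6, so 100/64 = 1.5625 % of full scale.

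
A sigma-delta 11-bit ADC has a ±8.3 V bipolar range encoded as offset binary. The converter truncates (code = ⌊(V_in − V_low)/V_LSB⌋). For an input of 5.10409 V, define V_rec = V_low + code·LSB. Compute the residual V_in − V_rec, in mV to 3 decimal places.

Step size: 16.6 V ÷ 2^11 = 8.105 mV.
(V_in − V_low)/LSB = (5.10409 − (−8.3))/0.00810547 = 1653.7094 → code 1653 (floor).
V_rec = (−8.3) + 1653·0.00810547 = 5.0983398 V.
V_in − V_rec = 0.00575016 V = 5.750 mV.

5.750 mV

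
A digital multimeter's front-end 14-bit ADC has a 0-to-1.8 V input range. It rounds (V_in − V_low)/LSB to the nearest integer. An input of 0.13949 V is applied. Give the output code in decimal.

Full-scale span = 1.8 V; LSB = 1.8/2^14 = 109.86 µV.
(V_in − V_low)/LSB = (0.13949 − 0) / 0.000109863 = 1269.669.
Round → code 1270.

code 1270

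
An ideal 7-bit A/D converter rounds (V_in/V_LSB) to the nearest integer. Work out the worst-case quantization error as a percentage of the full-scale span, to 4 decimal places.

0.3906 %

Rounding → worst-case error = ½ LSB = V_FS/2^8, so 100/256 = 0.390625 % of full scale.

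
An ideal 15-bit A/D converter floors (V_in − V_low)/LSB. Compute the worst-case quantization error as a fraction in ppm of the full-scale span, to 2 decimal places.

30.52 ppm

Truncating → worst-case error = 1 LSB = V_FS/2^15, so 1e+06/32768 = 30.5176 ppm of full scale.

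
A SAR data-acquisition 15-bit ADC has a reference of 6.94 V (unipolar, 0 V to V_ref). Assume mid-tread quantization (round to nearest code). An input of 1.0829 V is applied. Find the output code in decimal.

Full-scale span = 6.94 V; LSB = 6.94/2^15 = 211.79 µV.
(V_in − V_low)/LSB = (1.0829 − 0) / 0.000211792 = 5113.036.
So the output code is 5113.

code 5113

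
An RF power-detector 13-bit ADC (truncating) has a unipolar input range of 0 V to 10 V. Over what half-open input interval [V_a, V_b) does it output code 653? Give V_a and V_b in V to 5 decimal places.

LSB = 10/2^13 = 1.221 mV.
V_a = V_low + 653·LSB = 0.797119 V; V_b = V_low + 654·LSB = 0.79834 V.

[0.79712 V, 0.79834 V)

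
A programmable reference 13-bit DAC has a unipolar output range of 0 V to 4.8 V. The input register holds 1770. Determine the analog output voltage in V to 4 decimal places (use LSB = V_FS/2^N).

LSB = 4.8 V / 2^13 = 0.586 mV.
V_out = 0 + 1770 × 0.000585937 V = 1.03711 V.

1.0371 V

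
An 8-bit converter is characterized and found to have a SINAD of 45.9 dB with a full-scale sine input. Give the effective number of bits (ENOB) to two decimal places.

7.33 bits

ENOB = (SINAD − 1.76) / 6.02 = (45.9 − 1.76)/6.02 = 7.332.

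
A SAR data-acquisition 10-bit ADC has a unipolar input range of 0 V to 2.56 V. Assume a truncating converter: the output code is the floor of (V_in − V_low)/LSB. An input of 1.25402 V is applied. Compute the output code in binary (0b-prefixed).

Full-scale span = 2.56 V; LSB = 2.56/2^10 = 2.500 mV.
(1.25402 − 0) / 0.0025 = 501.608 LSBs.
⌊·⌋(501.608) = 501.
In binary (0b-prefixed): 0b111110101.

code 0b111110101 (decimal 501)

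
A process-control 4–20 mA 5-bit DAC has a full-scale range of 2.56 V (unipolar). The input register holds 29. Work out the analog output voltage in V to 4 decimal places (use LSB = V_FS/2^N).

2.3200 V

LSB = 2.56 V / 2^5 = 80.000 mV.
V_out = 0 + 29 × 0.08 V = 2.32 V.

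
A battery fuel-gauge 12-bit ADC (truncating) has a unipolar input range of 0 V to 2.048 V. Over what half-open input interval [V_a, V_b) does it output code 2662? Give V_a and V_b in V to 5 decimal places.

[1.33100 V, 1.33150 V)

LSB = 2.048/2^12 = 0.500 mV.
V_a = V_low + 2662·LSB = 1.331 V; V_b = V_low + 2663·LSB = 1.3315 V.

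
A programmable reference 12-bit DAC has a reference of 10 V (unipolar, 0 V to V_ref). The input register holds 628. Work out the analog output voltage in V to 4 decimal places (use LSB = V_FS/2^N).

LSB = 10 V / 2^12 = 2.441 mV.
V_out = 0 + 628 × 0.00244141 V = 1.5332 V.

1.5332 V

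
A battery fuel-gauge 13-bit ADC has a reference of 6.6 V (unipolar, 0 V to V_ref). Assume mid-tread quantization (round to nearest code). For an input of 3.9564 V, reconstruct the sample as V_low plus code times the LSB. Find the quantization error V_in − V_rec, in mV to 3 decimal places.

One LSB is 6.6 V / 8192 = 0.806 mV.
(V_in − V_low)/LSB = (3.9564 − 0)/0.000805664 = 4910.7316 → code 4911 (round).
V_rec = 0 + 4911·0.000805664 = 3.9566162 V.
V_in − V_rec = -0.000216211 V = -0.216 mV.

-0.216 mV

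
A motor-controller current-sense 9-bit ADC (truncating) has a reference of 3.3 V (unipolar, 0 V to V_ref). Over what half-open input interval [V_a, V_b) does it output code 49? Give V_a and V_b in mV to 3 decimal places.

[315.820 mV, 322.266 mV)

LSB = 3.3/2^9 = 6.445 mV.
V_a = V_low + 49·LSB = 0.31582 V; V_b = V_low + 50·LSB = 0.322266 V.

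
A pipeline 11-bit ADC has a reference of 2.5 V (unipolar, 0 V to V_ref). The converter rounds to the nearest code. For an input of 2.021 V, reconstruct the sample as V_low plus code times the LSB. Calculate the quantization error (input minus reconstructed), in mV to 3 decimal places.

LSB = 2.5/2^11 = 1.221 mV.
Scaled input = 1655.6032 LSBs, so code = 1656.
Code 1656 maps back to 0 + 1656×0.0012207 V = 2.0214844 V.
V_in − V_rec = -0.000484375 V = -0.484 mV.

-0.484 mV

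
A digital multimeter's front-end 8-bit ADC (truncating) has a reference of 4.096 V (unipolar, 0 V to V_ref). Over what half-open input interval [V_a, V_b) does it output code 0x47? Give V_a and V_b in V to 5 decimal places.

LSB = 4.096/2^8 = 16.000 mV.
Code 0x47 = 71 decimal.
V_a = V_low + 71·LSB = 1.136 V; V_b = V_low + 72·LSB = 1.152 V.

[1.13600 V, 1.15200 V)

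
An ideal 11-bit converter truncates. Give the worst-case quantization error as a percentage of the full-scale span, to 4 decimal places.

Truncating → worst-case error = 1 LSB = V_FS/2^11, so 100/2048 = 0.0488281 % of full scale.

0.0488 %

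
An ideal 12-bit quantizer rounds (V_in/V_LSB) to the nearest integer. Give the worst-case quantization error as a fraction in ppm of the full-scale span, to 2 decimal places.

Rounding → worst-case error = ½ LSB = V_FS/2^13, so 1e+06/8192 = 122.07 ppm of full scale.

122.07 ppm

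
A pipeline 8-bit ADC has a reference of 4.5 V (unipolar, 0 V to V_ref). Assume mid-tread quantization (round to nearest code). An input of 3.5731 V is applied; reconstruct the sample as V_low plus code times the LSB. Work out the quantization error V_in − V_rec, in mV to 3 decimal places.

LSB = 4.5/2^8 = 17.578 mV.
(V_in − V_low)/LSB = (3.5731 − 0)/0.0175781 = 203.2697 → code 203 (round).
Reconstructed: 3.5683594 V.
V_in − V_rec = 0.00474063 V = 4.741 mV.

4.741 mV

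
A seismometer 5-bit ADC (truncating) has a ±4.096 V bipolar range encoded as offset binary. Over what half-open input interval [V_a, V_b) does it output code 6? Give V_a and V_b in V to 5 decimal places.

LSB = 8.192/2^5 = 256.000 mV.
V_a = V_low + 6·LSB = -2.56 V; V_b = V_low + 7·LSB = -2.304 V.

[-2.56000 V, -2.30400 V)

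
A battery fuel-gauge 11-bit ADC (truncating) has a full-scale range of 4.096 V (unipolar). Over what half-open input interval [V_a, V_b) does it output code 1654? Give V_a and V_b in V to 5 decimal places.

LSB = 4.096/2^11 = 2.000 mV.
V_a = V_low + 1654·LSB = 3.308 V; V_b = V_low + 1655·LSB = 3.31 V.

[3.30800 V, 3.31000 V)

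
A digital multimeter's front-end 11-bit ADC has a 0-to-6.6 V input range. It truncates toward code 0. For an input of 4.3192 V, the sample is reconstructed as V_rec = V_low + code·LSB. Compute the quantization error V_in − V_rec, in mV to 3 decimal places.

One LSB is 6.6 V / 2048 = 3.223 mV.
Scaled input = 1340.2608 LSBs, so code = 1340.
Reconstructed: 4.3183594 V.
Difference: 0.000840625 V → 0.841 mV.

0.841 mV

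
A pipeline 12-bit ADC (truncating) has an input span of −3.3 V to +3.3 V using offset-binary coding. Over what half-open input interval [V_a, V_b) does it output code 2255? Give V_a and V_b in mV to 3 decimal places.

LSB = 6.6/2^12 = 1.611 mV.
V_a = V_low + 2255·LSB = 0.333545 V; V_b = V_low + 2256·LSB = 0.335156 V.

[333.545 mV, 335.156 mV)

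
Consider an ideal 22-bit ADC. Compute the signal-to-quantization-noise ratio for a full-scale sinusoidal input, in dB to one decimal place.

134.2 dB

SNR ≈ 6.02·N + 1.76 dB = 6.02·22 + 1.76 = 134.20 dB.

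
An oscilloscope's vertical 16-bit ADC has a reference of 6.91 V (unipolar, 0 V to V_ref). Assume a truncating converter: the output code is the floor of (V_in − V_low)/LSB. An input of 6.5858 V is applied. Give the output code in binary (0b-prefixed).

With 65536 levels over 6.91 V, one step is 105.44 µV.
(V_in − V_low)/LSB = (6.5858 − 0) / 0.000105438 = 62461.214.
Floor → code 62461.
In binary (0b-prefixed): 0b1111001111111101.

code 0b1111001111111101 (decimal 62461)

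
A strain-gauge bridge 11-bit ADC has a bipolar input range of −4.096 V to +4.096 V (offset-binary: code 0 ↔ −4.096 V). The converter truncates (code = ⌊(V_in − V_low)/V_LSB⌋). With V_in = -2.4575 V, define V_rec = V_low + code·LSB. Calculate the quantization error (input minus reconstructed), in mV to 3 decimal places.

2.500 mV

LSB = 8.192/2^11 = 4.000 mV.
Scaled input = 409.6250 LSBs, so code = 409.
Code 409 maps back to (−4.096) + 409×0.004 V = -2.46 V.
V_in − V_rec = 0.0025 V = 2.500 mV.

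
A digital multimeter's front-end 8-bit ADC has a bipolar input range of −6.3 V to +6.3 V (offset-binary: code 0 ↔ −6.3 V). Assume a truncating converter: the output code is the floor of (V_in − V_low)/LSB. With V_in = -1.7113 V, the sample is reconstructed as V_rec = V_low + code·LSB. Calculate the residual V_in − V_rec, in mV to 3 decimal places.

LSB = 12.6/2^8 = 49.219 mV.
Scaled input = 93.2307 LSBs, so code = 93.
V_rec = (−6.3) + 93·0.0492187 = -1.7226562 V.
Difference: 0.0113563 V → 11.356 mV.

11.356 mV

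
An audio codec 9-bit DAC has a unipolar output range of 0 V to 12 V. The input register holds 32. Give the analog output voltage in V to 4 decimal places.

LSB = 12 V / 2^9 = 23.438 mV.
V_out = 0 + 32 × 0.0234375 V = 0.75 V.

0.7500 V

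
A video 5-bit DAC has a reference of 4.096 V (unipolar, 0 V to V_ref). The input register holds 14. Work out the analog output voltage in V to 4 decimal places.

1.7920 V

LSB = 4.096 V / 2^5 = 128.000 mV.
V_out = 0 + 14 × 0.128 V = 1.792 V.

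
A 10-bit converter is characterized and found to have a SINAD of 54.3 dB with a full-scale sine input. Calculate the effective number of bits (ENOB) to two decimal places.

ENOB = (SINAD − 1.76) / 6.02 = (54.3 − 1.76)/6.02 = 8.728.

8.73 bits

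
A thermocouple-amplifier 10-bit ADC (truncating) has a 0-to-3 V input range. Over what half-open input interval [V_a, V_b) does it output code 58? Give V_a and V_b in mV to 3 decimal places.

[169.922 mV, 172.852 mV)

LSB = 3/2^10 = 2.930 mV.
V_a = V_low + 58·LSB = 0.169922 V; V_b = V_low + 59·LSB = 0.172852 V.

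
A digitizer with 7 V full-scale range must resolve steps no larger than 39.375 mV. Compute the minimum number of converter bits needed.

Number of steps required ≥ 7 V / 39.375 mV = 177.78.
Need 2^N ≥ 177.78; 2^7 = 128, 2^8 = 256.
Minimum N = 8.

8 bits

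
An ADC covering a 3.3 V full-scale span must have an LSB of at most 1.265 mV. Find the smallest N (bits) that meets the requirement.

12 bits

Number of steps required ≥ 3.3 V / 1.265 mV = 2608.70.
Need 2^N ≥ 2608.70; 2^11 = 2048, 2^12 = 4096.
Minimum N = 12.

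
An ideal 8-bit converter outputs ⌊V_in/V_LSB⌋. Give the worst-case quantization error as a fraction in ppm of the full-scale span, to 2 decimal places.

3906.25 ppm

Truncating → worst-case error = 1 LSB = V_FS/2^8, so 1e+06/256 = 3906.25 ppm of full scale.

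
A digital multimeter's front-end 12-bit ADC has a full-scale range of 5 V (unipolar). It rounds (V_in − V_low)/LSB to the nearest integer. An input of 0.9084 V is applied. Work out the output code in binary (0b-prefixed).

code 0b1011101000 (decimal 744)

With 4096 levels over 5 V, one step is 1.221 mV.
(V_in − V_low)/LSB = (0.9084 − 0) / 0.0012207 = 744.161.
So the output code is 744.
In binary (0b-prefixed): 0b1011101000.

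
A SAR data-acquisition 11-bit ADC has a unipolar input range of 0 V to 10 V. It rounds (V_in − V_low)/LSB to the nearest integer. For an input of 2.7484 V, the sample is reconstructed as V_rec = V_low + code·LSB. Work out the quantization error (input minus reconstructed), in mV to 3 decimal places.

-0.623 mV

One LSB is 10 V / 2048 = 4.883 mV.
(2.7484 − 0)/0.00488281 = 562.8723; round gives code 563.
Code 563 maps back to 0 + 563×0.00488281 V = 2.7490234 V.
Difference: -0.000623437 V → -0.623 mV.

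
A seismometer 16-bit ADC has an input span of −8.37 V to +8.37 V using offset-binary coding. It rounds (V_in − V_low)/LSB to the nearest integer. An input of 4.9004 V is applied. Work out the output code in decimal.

code 51953

Full-scale span = 16.74 V; LSB = 16.74/2^16 = 255.43 µV.
Input sits at 51952.744 steps above V_low.
Round → code 51953.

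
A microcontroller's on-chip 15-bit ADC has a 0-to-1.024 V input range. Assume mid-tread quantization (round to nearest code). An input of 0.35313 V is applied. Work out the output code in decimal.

code 11300

LSB = 1.024 V / 32768 = 31.25 µV.
(0.35313 − 0) / 3.125e-05 = 11300.160 LSBs.
So the output code is 11300.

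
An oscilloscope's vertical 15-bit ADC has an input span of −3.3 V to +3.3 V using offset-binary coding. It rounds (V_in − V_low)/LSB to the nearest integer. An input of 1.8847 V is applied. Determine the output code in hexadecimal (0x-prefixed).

code 0x648D (decimal 25741)

With 32768 levels over 6.6 V, one step is 201.42 µV.
(V_in − V_low)/LSB = (1.8847 − (−3.3)) / 0.000201416 = 25741.250.
Round → code 25741.
In hexadecimal (0x-prefixed): 0x648D.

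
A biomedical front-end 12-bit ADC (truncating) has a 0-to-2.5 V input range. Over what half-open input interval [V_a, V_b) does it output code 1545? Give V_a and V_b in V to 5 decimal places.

LSB = 2.5/2^12 = 0.610 mV.
V_a = V_low + 1545·LSB = 0.942993 V; V_b = V_low + 1546·LSB = 0.943604 V.

[0.94299 V, 0.94360 V)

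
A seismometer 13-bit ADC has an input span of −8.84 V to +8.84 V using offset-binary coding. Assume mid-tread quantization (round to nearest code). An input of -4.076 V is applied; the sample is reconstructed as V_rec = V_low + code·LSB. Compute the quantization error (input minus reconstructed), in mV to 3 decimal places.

LSB = 17.68/2^13 = 2.158 mV.
(-4.076 − (−8.84))/0.0021582 = 2207.3919; round gives code 2207.
Reconstructed: -4.0768457 V.
Error = -4.076 − (−4.0768457) = 0.000845703 V = 0.846 mV.

0.846 mV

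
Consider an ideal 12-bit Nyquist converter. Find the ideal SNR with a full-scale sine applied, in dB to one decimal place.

SNR ≈ 6.02·N + 1.76 dB = 6.02·12 + 1.76 = 74.00 dB.

74.0 dB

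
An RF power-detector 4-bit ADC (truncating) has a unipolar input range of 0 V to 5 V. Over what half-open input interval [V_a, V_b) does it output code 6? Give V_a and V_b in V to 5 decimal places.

LSB = 5/2^4 = 312.500 mV.
V_a = V_low + 6·LSB = 1.875 V; V_b = V_low + 7·LSB = 2.1875 V.

[1.87500 V, 2.18750 V)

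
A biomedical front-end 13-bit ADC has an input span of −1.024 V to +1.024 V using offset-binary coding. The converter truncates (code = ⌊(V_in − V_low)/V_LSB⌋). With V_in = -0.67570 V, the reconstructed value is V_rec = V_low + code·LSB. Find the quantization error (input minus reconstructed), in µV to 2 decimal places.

50.00 µV

LSB = 2.048/2^13 = 250.00 µV.
(V_in − V_low)/LSB = (-0.67570 − (−1.024))/0.00025 = 1393.2000 → code 1393 (floor).
V_rec = (−1.024) + 1393·0.00025 = -0.67575 V.
Difference: 5e-05 V → 50.00 µV.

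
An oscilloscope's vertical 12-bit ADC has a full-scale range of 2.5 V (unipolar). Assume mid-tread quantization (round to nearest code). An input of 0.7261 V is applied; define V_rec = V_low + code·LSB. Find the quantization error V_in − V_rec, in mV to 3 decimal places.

One LSB is 2.5 V / 4096 = 0.610 mV.
Scaled input = 1189.6422 LSBs, so code = 1190.
Code 1190 maps back to 0 + 1190×0.000610352 V = 0.72631836 V.
Difference: -0.000218359 V → -0.218 mV.

-0.218 mV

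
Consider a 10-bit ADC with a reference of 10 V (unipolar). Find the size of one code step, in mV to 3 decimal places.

9.766 mV

Full-scale span = 10 V.
LSB = 10 / 2^10 = 10 / 1024 = 0.00976562 V = 9.766 mV.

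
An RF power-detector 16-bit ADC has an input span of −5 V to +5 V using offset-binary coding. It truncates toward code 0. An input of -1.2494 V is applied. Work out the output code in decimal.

code 24579

Full-scale span = 10 V; LSB = 10/2^16 = 152.59 µV.
Input sits at 24579.932 steps above V_low.
Floor → code 24579.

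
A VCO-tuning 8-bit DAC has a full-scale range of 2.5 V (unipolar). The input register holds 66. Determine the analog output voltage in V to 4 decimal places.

LSB = 2.5 V / 2^8 = 9.766 mV.
V_out = 0 + 66 × 0.00976562 V = 0.644531 V.

0.6445 V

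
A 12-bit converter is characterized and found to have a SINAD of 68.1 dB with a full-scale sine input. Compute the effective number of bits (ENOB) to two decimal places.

11.02 bits

ENOB = (SINAD − 1.76) / 6.02 = (68.1 − 1.76)/6.02 = 11.020.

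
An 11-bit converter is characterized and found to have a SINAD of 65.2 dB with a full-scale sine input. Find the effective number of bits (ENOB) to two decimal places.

10.54 bits

ENOB = (SINAD − 1.76) / 6.02 = (65.2 − 1.76)/6.02 = 10.538.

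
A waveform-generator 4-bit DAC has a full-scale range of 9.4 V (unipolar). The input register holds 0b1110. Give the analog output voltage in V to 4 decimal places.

LSB = 9.4 V / 2^4 = 0.5875 V.
Code 0b1110 = 14 decimal.
V_out = 0 + 14 × 0.5875 V = 8.225 V.

8.2250 V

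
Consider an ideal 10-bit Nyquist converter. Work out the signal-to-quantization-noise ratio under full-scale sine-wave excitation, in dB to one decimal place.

SNR ≈ 6.02·N + 1.76 dB = 6.02·10 + 1.76 = 61.96 dB.

62.0 dB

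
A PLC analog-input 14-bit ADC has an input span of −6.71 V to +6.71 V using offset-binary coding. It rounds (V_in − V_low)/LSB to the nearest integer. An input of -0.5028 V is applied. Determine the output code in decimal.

code 7578

LSB = 13.42 V / 16384 = 0.819 mV.
Input sits at 7578.149 steps above V_low.
Round → code 7578.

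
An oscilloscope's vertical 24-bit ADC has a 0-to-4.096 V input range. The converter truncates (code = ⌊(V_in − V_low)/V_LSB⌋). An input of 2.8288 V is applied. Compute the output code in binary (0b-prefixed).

code 0b101100001100110011001100 (decimal 11586764)

Full-scale span = 4.096 V; LSB = 4.096/2^24 = 0.24 µV.
(2.8288 − 0) / 2.44141e-07 = 11586764.800 LSBs.
So the output code is 11586764.
In binary (0b-prefixed): 0b101100001100110011001100.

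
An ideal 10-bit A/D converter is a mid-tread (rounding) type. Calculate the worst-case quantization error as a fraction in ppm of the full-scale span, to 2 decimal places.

488.28 ppm

Rounding → worst-case error = ½ LSB = V_FS/2^11, so 1e+06/2048 = 488.281 ppm of full scale.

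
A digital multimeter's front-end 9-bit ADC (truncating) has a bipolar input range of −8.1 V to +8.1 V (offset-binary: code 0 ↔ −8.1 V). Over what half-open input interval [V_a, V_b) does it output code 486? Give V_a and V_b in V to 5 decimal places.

LSB = 16.2/2^9 = 31.641 mV.
V_a = V_low + 486·LSB = 7.27734 V; V_b = V_low + 487·LSB = 7.30898 V.

[7.27734 V, 7.30898 V)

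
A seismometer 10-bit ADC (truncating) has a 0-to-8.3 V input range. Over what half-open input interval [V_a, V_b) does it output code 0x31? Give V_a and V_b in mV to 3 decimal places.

[397.168 mV, 405.273 mV)

LSB = 8.3/2^10 = 8.105 mV.
Code 0x31 = 49 decimal.
V_a = V_low + 49·LSB = 0.397168 V; V_b = V_low + 50·LSB = 0.405273 V.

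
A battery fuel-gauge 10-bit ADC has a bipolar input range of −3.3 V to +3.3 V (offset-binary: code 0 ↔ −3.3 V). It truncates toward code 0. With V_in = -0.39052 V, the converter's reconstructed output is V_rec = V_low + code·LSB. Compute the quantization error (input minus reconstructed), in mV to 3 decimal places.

One LSB is 6.6 V / 1024 = 6.445 mV.
Scaled input = 451.4102 LSBs, so code = 451.
V_rec = (−3.3) + 451·0.00644531 = -0.39316406 V.
V_in − V_rec = 0.00264406 V = 2.644 mV.

2.644 mV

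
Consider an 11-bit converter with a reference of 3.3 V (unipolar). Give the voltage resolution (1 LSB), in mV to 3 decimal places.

Full-scale span = 3.3 V.
LSB = 3.3 / 2^11 = 3.3 / 2048 = 0.00161133 V = 1.611 mV.

1.611 mV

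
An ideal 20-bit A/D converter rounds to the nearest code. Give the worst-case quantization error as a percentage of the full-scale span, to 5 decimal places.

Rounding → worst-case error = ½ LSB = V_FS/2^21, so 100/2097152 = 4.76837e-05 % of full scale.

0.00005 %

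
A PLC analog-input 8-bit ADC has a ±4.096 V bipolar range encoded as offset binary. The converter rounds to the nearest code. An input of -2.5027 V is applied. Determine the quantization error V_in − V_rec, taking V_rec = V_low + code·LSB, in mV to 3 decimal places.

One LSB is 8.192 V / 256 = 32.000 mV.
(V_in − V_low)/LSB = (-2.5027 − (−4.096))/0.032 = 49.7906 → code 50 (round).
Code 50 maps back to (−4.096) + 50×0.032 V = -2.496 V.
Error = -2.5027 − (−2.496) = -0.0067 V = -6.700 mV.

-6.700 mV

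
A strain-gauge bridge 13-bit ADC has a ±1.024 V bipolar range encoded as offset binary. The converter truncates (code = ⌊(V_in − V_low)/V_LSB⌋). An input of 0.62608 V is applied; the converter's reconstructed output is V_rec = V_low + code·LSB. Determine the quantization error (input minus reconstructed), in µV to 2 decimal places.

One LSB is 2.048 V / 8192 = 250.00 µV.
Scaled input = 6600.3200 LSBs, so code = 6600.
Reconstructed: 0.626 V.
V_in − V_rec = 8e-05 V = 80.00 µV.

80.00 µV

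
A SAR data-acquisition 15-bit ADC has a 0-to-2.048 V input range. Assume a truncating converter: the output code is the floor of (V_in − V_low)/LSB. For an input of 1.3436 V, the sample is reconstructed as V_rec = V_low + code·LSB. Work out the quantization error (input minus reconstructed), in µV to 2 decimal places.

37.50 µV

Step size: 2.048 V ÷ 2^15 = 62.50 µV.
(V_in − V_low)/LSB = (1.3436 − 0)/6.25e-05 = 21497.6000 → code 21497 (floor).
Code 21497 maps back to 0 + 21497×6.25e-05 V = 1.3435625 V.
Difference: 3.75e-05 V → 37.50 µV.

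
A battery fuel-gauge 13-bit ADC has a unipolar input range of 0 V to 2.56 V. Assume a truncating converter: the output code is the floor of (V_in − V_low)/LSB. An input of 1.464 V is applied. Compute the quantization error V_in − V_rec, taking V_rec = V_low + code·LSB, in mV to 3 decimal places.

0.250 mV

Step size: 2.56 V ÷ 2^13 = 312.50 µV.
(V_in − V_low)/LSB = (1.464 − 0)/0.0003125 = 4684.8000 → code 4684 (floor).
Reconstructed: 1.46375 V.
V_in − V_rec = 0.00025 V = 0.250 mV.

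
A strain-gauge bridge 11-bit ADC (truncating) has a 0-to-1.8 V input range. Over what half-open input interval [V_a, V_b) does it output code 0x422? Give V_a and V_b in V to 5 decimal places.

[0.92988 V, 0.93076 V)

LSB = 1.8/2^11 = 0.879 mV.
Code 0x422 = 1058 decimal.
V_a = V_low + 1058·LSB = 0.929883 V; V_b = V_low + 1059·LSB = 0.930762 V.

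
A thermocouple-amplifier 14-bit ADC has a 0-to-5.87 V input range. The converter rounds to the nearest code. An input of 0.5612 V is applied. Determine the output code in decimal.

code 1566

LSB = 5.87 V / 16384 = 358.28 µV.
(V_in − V_low)/LSB = (0.5612 − 0) / 0.000358276 = 1566.389.
Round → code 1566.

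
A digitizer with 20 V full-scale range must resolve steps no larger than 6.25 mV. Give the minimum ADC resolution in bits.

12 bits

Number of steps required ≥ 20 V / 6.25 mV = 3200.00.
Need 2^N ≥ 3200.00; 2^11 = 2048, 2^12 = 4096.
Minimum N = 12.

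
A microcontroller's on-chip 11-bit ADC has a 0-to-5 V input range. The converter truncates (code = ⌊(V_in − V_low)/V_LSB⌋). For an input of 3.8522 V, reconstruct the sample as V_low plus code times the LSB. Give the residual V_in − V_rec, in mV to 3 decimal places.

2.102 mV

One LSB is 5 V / 2048 = 2.441 mV.
(V_in − V_low)/LSB = (3.8522 − 0)/0.00244141 = 1577.8611 → code 1577 (floor).
Reconstructed: 3.8500977 V.
V_in − V_rec = 0.00210234 V = 2.102 mV.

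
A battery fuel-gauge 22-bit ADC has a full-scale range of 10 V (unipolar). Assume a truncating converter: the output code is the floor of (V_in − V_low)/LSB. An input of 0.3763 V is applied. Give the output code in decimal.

Full-scale span = 10 V; LSB = 10/2^22 = 2.38 µV.
(V_in − V_low)/LSB = (0.3763 − 0) / 2.38419e-06 = 157831.660.
Floor → code 157831.

code 157831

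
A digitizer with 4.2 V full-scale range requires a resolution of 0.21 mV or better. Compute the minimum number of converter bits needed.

Number of steps required ≥ 4.2 V / 0.21 mV = 20000.00.
Need 2^N ≥ 20000.00; 2^14 = 16384, 2^15 = 32768.
Minimum N = 15.

15 bits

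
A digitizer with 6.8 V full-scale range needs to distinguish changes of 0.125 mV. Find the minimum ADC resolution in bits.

Number of steps required ≥ 6.8 V / 0.125 mV = 54400.00.
Need 2^N ≥ 54400.00; 2^15 = 32768, 2^16 = 65536.
Minimum N = 16.

16 bits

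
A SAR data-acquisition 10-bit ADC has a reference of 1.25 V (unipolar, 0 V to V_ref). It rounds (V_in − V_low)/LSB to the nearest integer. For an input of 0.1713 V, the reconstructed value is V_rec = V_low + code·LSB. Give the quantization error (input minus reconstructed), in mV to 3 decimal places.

0.402 mV

LSB = 1.25/2^10 = 1.221 mV.
(0.1713 − 0)/0.0012207 = 140.3290; round gives code 140.
Code 140 maps back to 0 + 140×0.0012207 V = 0.17089844 V.
Error = 0.1713 − 0.17089844 = 0.000401563 V = 0.402 mV.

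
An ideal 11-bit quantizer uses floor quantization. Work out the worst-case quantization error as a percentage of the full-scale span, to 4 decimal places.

0.0488 %

Truncating → worst-case error = 1 LSB = V_FS/2^11, so 100/2048 = 0.0488281 % of full scale.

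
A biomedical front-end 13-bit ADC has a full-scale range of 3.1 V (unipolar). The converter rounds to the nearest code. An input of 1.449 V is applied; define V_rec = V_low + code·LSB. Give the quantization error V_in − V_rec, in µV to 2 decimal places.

LSB = 3.1/2^13 = 378.42 µV.
Scaled input = 3829.0994 LSBs, so code = 3829.
Reconstructed: 1.4489624 V.
Difference: 3.75977e-05 V → 37.60 µV.

37.60 µV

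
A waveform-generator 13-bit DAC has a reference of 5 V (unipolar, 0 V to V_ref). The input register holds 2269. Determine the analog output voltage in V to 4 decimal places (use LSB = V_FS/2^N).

1.3849 V

LSB = 5 V / 2^13 = 0.610 mV.
V_out = 0 + 2269 × 0.000610352 V = 1.38489 V.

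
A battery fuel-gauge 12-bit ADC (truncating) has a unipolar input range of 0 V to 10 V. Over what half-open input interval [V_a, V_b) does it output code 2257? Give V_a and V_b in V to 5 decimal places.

[5.51025 V, 5.51270 V)

LSB = 10/2^12 = 2.441 mV.
V_a = V_low + 2257·LSB = 5.51025 V; V_b = V_low + 2258·LSB = 5.5127 V.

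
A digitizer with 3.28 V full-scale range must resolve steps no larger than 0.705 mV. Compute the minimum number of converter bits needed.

13 bits

Number of steps required ≥ 3.28 V / 0.705 mV = 4652.48.
Need 2^N ≥ 4652.48; 2^12 = 4096, 2^13 = 8192.
Minimum N = 13.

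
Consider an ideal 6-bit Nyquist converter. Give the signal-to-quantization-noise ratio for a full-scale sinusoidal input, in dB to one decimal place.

SNR ≈ 6.02·N + 1.76 dB = 6.02·6 + 1.76 = 37.88 dB.

37.9 dB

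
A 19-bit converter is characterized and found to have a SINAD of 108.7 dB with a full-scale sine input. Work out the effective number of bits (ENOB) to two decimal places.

ENOB = (SINAD − 1.76) / 6.02 = (108.7 − 1.76)/6.02 = 17.764.

17.76 bits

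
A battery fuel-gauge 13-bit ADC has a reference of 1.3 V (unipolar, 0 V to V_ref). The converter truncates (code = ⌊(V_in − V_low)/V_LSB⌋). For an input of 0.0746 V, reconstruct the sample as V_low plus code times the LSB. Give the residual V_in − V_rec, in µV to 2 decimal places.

LSB = 1.3/2^13 = 158.69 µV.
(V_in − V_low)/LSB = (0.0746 − 0)/0.000158691 = 470.0948 → code 470 (floor).
Code 470 maps back to 0 + 470×0.000158691 V = 0.074584961 V.
Error = 0.0746 − 0.074584961 = 1.50391e-05 V = 15.04 µV.

15.04 µV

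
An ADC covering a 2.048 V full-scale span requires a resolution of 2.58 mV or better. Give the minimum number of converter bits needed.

Number of steps required ≥ 2.048 V / 2.58 mV = 793.80.
Need 2^N ≥ 793.80; 2^9 = 512, 2^10 = 1024.
Minimum N = 10.

10 bits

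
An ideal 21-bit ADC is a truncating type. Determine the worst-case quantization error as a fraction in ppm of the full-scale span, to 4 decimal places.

0.4768 ppm

Truncating → worst-case error = 1 LSB = V_FS/2^21, so 1e+06/2097152 = 0.476837 ppm of full scale.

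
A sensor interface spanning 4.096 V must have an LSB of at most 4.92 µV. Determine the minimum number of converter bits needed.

Number of steps required ≥ 4.096 V / 4.92 µV = 832520.33.
Need 2^N ≥ 832520.33; 2^19 = 524288, 2^20 = 1048576.
Minimum N = 20.

20 bits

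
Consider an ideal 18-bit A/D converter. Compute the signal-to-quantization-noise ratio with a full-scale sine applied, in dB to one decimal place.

SNR ≈ 6.02·N + 1.76 dB = 6.02·18 + 1.76 = 110.12 dB.

110.1 dB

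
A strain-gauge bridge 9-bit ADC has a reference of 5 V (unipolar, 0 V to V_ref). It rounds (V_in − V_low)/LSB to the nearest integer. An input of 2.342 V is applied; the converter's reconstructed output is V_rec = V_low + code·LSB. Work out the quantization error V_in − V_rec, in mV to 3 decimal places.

-1.750 mV

LSB = 5/2^9 = 9.766 mV.
(2.342 − 0)/0.00976562 = 239.8208; round gives code 240.
Reconstructed: 2.34375 V.
Difference: -0.00175 V → -1.750 mV.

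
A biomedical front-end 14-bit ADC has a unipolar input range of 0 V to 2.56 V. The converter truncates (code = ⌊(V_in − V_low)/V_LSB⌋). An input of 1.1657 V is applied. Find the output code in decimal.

LSB = 2.56 V / 16384 = 156.25 µV.
(V_in − V_low)/LSB = (1.1657 − 0) / 0.00015625 = 7460.480.
⌊·⌋(7460.480) = 7460.

code 7460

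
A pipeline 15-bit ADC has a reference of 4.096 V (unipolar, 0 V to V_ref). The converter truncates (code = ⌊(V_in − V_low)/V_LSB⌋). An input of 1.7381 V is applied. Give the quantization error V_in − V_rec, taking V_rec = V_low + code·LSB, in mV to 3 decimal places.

0.100 mV

Step size: 4.096 V ÷ 2^15 = 125.00 µV.
Scaled input = 13904.8000 LSBs, so code = 13904.
V_rec = 0 + 13904·0.000125 = 1.738 V.
Error = 1.7381 − 1.738 = 0.0001 V = 0.100 mV.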